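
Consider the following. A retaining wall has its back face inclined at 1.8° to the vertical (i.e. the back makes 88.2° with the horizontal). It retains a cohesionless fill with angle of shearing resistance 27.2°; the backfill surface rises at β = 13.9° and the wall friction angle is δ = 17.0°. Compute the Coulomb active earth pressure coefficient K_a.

K_a = sin²(α+φ) / [sin²α · sin(α−δ) · (1 + √{sin(φ+δ)sin(φ−β) / (sin(α−δ)sin(α+β))})²].
With α = 88.2°, φ = 27.2°, δ = 17.0°, β = 13.9°: K_a = 0.4302.

0.430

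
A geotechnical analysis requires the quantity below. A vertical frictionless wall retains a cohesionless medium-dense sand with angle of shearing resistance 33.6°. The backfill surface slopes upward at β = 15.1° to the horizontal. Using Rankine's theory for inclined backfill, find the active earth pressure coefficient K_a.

K_a = cos β · (cos β − √(cos²β − cos²φ)) / (cos β + √(cos²β − cos²φ)).
cos β = 0.9655, cos φ = 0.8329, √(cos²β − cos²φ) = 0.4882.
K_a = 0.9655 × (0.9655 − 0.4882)/(0.9655 + 0.4882) = 0.3169.

0.317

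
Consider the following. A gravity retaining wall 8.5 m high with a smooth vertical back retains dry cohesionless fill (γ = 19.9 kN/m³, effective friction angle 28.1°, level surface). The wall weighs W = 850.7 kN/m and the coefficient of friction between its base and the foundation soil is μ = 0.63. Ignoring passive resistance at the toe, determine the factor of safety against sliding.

2.07

K_a = tan²(45° − 28.1°/2) = 0.3596.
P_a = ½K_aγH² = 0.5×0.3596×19.9×8.5² = 258.5 kN/m, acting at H/3 = 2.833 m above the base.
FS_sliding = μW / P_a = 0.63×850.7 / 258.5 = 2.073.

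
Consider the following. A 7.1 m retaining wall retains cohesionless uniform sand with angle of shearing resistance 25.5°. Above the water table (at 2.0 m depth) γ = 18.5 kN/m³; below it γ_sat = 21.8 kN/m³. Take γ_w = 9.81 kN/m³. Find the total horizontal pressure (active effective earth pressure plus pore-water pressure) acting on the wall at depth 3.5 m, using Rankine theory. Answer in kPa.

K_a = (1 − sin φ)/(1 + sin φ) = 0.3981.
γ' = 21.8 − 9.81 = 11.99 kN/m³.
Effective vertical stress at 3.5 m: σ'_v = 18.5×2.0 + 11.99×1.50 = 54.98 kPa.
σ'_h = K_a σ'_v = 0.3981 × 54.98 = 21.89 kPa; u = γ_w × 1.50 = 14.71 kPa.
Total σ_h = 21.89 + 14.71 = 36.60 kPa.

36.6 kPa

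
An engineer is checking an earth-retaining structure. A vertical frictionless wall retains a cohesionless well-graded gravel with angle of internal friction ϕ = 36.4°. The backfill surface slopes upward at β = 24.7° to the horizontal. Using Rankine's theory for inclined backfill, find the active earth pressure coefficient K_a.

0.333

K_a = cos β · (cos β − √(cos²β − cos²φ)) / (cos β + √(cos²β − cos²φ)).
cos β = 0.9085, cos φ = 0.8049, √(cos²β − cos²φ) = 0.4213.
K_a = 0.9085 × (0.9085 − 0.4213)/(0.9085 + 0.4213) = 0.3328.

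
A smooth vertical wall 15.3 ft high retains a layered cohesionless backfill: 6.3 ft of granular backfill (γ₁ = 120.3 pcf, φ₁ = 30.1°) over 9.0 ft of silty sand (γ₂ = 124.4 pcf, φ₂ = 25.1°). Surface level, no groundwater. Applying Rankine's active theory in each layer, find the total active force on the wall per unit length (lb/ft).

5590 lb/ft

K_a1 = tan²(45°−30.1°/2) = 0.3320; K_a2 = tan²(45°−25.1°/2) = 0.4043.
Layer 1: σ at base = K_a1 γ₁ h₁ = 251.6 psf; P₁ = ½×251.6×6.3 = 792.6.
Layer 2: σ_v at top = γ₁h₁ = 757.9; σ_h top = K_a2×757.9 = 306.4; σ_h base = K_a2×(757.9+124.4×9.0) = 759.1.
P₂ = ½(306.4+759.1)×9.0 = 4795. Total P_a = 792.6+4795 = 5587 lb/ft.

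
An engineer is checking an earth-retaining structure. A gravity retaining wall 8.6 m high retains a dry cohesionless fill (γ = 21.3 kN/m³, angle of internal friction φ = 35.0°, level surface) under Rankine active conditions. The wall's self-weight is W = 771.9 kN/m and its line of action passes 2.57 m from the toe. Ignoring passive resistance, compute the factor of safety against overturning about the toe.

K_a = tan²(45° − 35.0°/2) = 0.2710.
P_a = ½K_aγH² = 0.5×0.2710×21.3×8.6² = 213.5 kN/m, acting at H/3 = 2.867 m above the base.
Overturning moment M_o = P_a × H/3 = 213.5 × 2.867 = 611.9.
Resisting moment M_r = W × 2.57 = 771.9 × 2.57 = 1984.
FS_overturning = M_r/M_o = 1984/611.9 = 3.242.

3.24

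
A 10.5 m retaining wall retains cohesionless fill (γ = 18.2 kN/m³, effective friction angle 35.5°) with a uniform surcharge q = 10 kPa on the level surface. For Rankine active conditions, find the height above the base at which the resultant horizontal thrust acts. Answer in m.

K_a = 0.2653.
Triangular part P₁ = ½K_aγH² = 266.1 at H/3 = 3.500 m; rectangular part P₂ = K_a q H = 27.85 at H/2 = 5.250 m.
ȳ = (P₁·3.500 + P₂·5.250)/(P₁+P₂) = 3.666 m.

3.67 m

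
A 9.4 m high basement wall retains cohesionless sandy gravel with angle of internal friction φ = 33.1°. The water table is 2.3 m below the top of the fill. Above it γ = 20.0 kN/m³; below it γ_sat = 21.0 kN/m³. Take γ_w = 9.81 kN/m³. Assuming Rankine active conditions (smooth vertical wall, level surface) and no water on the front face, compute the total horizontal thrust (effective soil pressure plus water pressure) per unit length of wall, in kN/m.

441 kN/m

K_a = tan²(45° − φ/2) = 0.2936.
γ' = 21.0 − 9.81 = 11.19 kN/m³. Depth below WT = 7.1 m.
σ'_h at WT = K_a γ d_w = 13.50 kPa; at base = 13.50 + K_a γ' × 7.1 = 36.83 kPa.
P₁ (0–2.3 m) = ½×13.50×2.3 = 15.53. P₂ (2.3–9.4 m) = ½(13.50+36.83)×7.1 = 178.7.
P_w = ½ γ_w h₂² = 0.5×9.81×7.1² = 247.3. Total = 15.53+178.7+247.3 = 441.5 kN/m.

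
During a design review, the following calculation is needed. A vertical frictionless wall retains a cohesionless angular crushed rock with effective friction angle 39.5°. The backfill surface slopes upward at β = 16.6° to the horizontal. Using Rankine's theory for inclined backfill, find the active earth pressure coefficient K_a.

K_a = cos β · (cos β − √(cos²β − cos²φ)) / (cos β + √(cos²β − cos²φ)).
cos β = 0.9583, cos φ = 0.7716, √(cos²β − cos²φ) = 0.5683.
K_a = 0.9583 × (0.9583 − 0.5683)/(0.9583 + 0.5683) = 0.2448.

0.245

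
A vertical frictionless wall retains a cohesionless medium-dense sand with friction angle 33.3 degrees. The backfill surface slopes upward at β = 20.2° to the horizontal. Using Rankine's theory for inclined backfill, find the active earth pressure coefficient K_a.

0.352

K_a = cos β · (cos β − √(cos²β − cos²φ)) / (cos β + √(cos²β − cos²φ)).
cos β = 0.9385, cos φ = 0.8358, √(cos²β − cos²φ) = 0.4268.
K_a = 0.9385 × (0.9385 − 0.4268)/(0.9385 + 0.4268) = 0.3517.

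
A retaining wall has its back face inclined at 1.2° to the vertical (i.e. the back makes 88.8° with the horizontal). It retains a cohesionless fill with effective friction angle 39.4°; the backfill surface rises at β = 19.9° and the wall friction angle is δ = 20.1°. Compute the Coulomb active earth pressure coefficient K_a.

0.269

K_a = sin²(α+φ) / [sin²α · sin(α−δ) · (1 + √{sin(φ+δ)sin(φ−β) / (sin(α−δ)sin(α+β))})²].
With α = 88.8°, φ = 39.4°, δ = 20.1°, β = 19.9°: K_a = 0.2687.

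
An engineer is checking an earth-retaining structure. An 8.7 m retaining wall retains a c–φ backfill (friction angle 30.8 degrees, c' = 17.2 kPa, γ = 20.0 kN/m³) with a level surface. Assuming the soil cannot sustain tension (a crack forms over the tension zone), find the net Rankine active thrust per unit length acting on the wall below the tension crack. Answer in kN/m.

K_a = 0.3227; √K_a = 0.5681.
Tension-crack depth z_c = 2c/(γ√K_a) = 2×17.2/(20.0×0.5681) = 3.028 m.
σ_a at base = K_a γ H − 2c√K_a = 0.3227×20.0×8.7 − 2×17.2×0.5681 = 36.61 kPa.
P_a = ½ × 36.61 × (H − z_c) = 0.5×36.61×5.672 = 103.8 kN/m.

104 kN/m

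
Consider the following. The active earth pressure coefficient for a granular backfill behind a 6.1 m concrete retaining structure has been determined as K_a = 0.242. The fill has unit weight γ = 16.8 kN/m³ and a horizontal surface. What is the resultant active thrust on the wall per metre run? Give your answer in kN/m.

75.6 kN/m

P = ½ K_a γ H² = 0.5 × 0.242 × 16.8 × 6.1² = 75.64 kN/m.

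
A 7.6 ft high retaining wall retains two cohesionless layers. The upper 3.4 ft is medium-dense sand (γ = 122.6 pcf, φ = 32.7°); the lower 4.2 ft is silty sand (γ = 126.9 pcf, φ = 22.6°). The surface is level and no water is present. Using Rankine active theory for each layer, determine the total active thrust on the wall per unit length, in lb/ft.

K_a1 = tan²(45°−32.7°/2) = 0.2985; K_a2 = tan²(45°−22.6°/2) = 0.4448.
Layer 1: σ at base = K_a1 γ₁ h₁ = 124.4 psf; P₁ = ½×124.4×3.4 = 211.5.
Layer 2: σ_v at top = γ₁h₁ = 416.8; σ_h top = K_a2×416.8 = 185.4; σ_h base = K_a2×(416.8+126.9×4.2) = 422.5.
P₂ = ½(185.4+422.5)×4.2 = 1277. Total P_a = 211.5+1277 = 1488 lb/ft.

1490 lb/ft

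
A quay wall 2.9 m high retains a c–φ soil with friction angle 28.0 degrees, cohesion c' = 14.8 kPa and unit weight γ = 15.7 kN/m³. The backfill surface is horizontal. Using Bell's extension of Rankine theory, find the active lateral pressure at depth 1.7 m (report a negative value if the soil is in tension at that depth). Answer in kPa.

-8.15 kPa

K_a = (1 − sin φ)/(1 + sin φ) = 0.3610.
σ_a = K_a γ z − 2c√K_a = 0.3610×15.7×1.7 − 2×14.8×0.6009 = -8.149 kPa.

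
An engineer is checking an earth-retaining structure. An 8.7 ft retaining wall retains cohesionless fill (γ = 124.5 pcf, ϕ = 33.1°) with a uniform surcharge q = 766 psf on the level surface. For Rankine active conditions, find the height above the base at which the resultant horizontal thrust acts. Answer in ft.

3.75 ft

K_a = 0.2936.
Triangular part P₁ = ½K_aγH² = 1383 at H/3 = 2.900 ft; rectangular part P₂ = K_a q H = 1956 at H/2 = 4.350 ft.
ȳ = (P₁·2.900 + P₂·4.350)/(P₁+P₂) = 3.749 ft.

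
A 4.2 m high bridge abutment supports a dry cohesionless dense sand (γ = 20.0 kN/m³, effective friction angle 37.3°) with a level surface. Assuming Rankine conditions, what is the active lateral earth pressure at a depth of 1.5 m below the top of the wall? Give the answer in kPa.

K_a = (1 − sin φ)/(1 + sin φ) = 0.2453.
σ_h = K_a γ z = 0.2453 × 20.0 × 1.5 = 7.360 kPa.

7.36 kPa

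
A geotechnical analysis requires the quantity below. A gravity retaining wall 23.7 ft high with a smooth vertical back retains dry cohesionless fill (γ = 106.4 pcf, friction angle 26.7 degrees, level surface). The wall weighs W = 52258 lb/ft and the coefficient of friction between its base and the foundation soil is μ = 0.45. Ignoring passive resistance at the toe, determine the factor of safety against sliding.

2.07

K_a = tan²(45° − 26.7°/2) = 0.3800.
P_a = ½K_aγH² = 0.5×0.3800×106.4×23.7² = 11350 lb/ft, acting at H/3 = 7.900 ft above the base.
FS_sliding = μW / P_a = 0.45×52258 / 11350 = 2.071.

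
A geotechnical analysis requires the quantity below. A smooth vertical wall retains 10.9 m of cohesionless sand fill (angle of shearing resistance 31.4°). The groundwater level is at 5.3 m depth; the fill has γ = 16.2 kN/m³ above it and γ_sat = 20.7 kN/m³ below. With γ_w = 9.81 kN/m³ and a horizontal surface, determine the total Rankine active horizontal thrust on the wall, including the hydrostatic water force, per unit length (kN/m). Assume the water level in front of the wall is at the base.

431 kN/m

K_a = tan²(45° − φ/2) = 0.3149.
γ' = 20.7 − 9.81 = 10.89 kN/m³. Depth below WT = 5.6 m.
σ'_h at WT = K_a γ d_w = 27.04 kPa; at base = 27.04 + K_a γ' × 5.6 = 46.24 kPa.
P₁ (0–5.3 m) = ½×27.04×5.3 = 71.65. P₂ (5.3–10.9 m) = ½(27.04+46.24)×5.6 = 205.2.
P_w = ½ γ_w h₂² = 0.5×9.81×5.6² = 153.8. Total = 71.65+205.2+153.8 = 430.7 kN/m.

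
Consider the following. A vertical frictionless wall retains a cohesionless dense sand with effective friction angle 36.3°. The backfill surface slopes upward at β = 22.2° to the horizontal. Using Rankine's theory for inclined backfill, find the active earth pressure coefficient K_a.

K_a = cos β · (cos β − √(cos²β − cos²φ)) / (cos β + √(cos²β − cos²φ)).
cos β = 0.9259, cos φ = 0.8059, √(cos²β − cos²φ) = 0.4558.
K_a = 0.9259 × (0.9259 − 0.4558)/(0.9259 + 0.4558) = 0.3150.

0.315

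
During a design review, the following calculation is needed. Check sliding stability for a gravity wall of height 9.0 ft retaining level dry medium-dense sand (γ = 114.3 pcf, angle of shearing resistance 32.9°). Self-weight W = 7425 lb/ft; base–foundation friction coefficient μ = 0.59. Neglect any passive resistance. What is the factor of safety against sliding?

3.20

K_a = tan²(45° − 32.9°/2) = 0.2960.
P_a = ½K_aγH² = 0.5×0.2960×114.3×9.0² = 1370 lb/ft, acting at H/3 = 3.000 ft above the base.
FS_sliding = μW / P_a = 0.59×7425 / 1370 = 3.197.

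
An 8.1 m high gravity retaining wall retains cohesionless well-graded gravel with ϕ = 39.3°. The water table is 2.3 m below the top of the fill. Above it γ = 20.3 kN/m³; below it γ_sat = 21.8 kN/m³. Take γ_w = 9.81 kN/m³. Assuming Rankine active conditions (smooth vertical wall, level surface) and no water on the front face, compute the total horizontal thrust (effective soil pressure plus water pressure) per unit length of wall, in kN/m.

283 kN/m

K_a = tan²(45° − φ/2) = 0.2245.
γ' = 21.8 − 9.81 = 11.99 kN/m³. Depth below WT = 5.8 m.
σ'_h at WT = K_a γ d_w = 10.48 kPa; at base = 10.48 + K_a γ' × 5.8 = 26.09 kPa.
P₁ (0–2.3 m) = ½×10.48×2.3 = 12.05. P₂ (2.3–8.1 m) = ½(10.48+26.09)×5.8 = 106.0.
P_w = ½ γ_w h₂² = 0.5×9.81×5.8² = 165.0. Total = 12.05+106.0+165.0 = 283.1 kN/m.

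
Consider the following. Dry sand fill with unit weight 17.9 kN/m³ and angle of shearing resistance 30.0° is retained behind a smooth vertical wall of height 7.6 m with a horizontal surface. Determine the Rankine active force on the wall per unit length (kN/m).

K_a = tan²(45° − φ/2) = 0.3333.
P_a = ½ K_a γ H² = 0.5 × 0.3333 × 17.9 × 7.6² = 172.3 kN/m.

172 kN/m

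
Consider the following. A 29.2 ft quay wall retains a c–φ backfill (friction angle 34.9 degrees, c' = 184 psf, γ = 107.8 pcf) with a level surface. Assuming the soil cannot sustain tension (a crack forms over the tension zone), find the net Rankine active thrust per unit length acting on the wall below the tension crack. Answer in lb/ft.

K_a = 0.2721; √K_a = 0.5217.
Tension-crack depth z_c = 2c/(γ√K_a) = 2×184/(107.8×0.5217) = 6.544 ft.
σ_a at base = K_a γ H − 2c√K_a = 0.2721×107.8×29.2 − 2×184×0.5217 = 664.7 psf.
P_a = ½ × 664.7 × (H − z_c) = 0.5×664.7×22.66 = 7530 lb/ft.

7530 lb/ft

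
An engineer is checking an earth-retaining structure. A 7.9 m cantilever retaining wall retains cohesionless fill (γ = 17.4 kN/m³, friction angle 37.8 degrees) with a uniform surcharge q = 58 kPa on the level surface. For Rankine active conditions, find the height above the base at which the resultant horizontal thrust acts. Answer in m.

K_a = 0.2400.
Triangular part P₁ = ½K_aγH² = 130.3 at H/3 = 2.633 m; rectangular part P₂ = K_a q H = 110.0 at H/2 = 3.950 m.
ȳ = (P₁·2.633 + P₂·3.950)/(P₁+P₂) = 3.236 m.

3.24 m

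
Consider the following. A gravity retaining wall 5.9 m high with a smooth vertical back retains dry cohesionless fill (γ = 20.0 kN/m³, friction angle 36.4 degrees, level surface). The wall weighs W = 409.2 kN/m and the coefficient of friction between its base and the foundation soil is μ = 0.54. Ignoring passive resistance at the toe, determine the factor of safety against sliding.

K_a = tan²(45° − 36.4°/2) = 0.2552.
P_a = ½K_aγH² = 0.5×0.2552×20.0×5.9² = 88.82 kN/m, acting at H/3 = 1.967 m above the base.
FS_sliding = μW / P_a = 0.54×409.2 / 88.82 = 2.488.

2.49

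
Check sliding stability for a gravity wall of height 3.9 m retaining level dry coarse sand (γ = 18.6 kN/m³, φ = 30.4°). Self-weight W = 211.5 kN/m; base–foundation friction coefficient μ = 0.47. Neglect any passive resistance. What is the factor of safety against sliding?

K_a = tan²(45° − 30.4°/2) = 0.3280.
P_a = ½K_aγH² = 0.5×0.3280×18.6×3.9² = 46.40 kN/m, acting at H/3 = 1.300 m above the base.
FS_sliding = μW / P_a = 0.47×211.5 / 46.40 = 2.143.

2.14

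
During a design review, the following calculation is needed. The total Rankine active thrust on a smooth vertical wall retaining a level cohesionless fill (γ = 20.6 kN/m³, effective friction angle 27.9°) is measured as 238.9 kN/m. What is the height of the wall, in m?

K_a = 0.3625. P_a = ½ K_a γ H² ⇒ H = √(2P_a/(K_a γ)).
H = √(2×238.9/(0.3625×20.6)) = 7.999 m.

8.00 m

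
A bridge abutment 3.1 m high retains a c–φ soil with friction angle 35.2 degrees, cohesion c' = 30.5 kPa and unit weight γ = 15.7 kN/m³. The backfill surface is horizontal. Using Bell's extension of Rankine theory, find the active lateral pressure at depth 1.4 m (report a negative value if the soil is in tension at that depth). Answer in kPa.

-25.7 kPa

K_a = (1 − sin φ)/(1 + sin φ) = 0.2687.
σ_a = K_a γ z − 2c√K_a = 0.2687×15.7×1.4 − 2×30.5×0.5184 = -25.71 kPa.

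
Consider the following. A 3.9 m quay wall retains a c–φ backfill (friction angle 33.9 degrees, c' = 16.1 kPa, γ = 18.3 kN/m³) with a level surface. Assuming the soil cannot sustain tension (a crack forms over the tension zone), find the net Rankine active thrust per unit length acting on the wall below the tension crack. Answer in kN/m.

0.928 kN/m

K_a = 0.2839; √K_a = 0.5328.
Tension-crack depth z_c = 2c/(γ√K_a) = 2×16.1/(18.3×0.5328) = 3.302 m.
σ_a at base = K_a γ H − 2c√K_a = 0.2839×18.3×3.9 − 2×16.1×0.5328 = 3.105 kPa.
P_a = ½ × 3.105 × (H − z_c) = 0.5×3.105×0.5977 = 0.9280 kN/m.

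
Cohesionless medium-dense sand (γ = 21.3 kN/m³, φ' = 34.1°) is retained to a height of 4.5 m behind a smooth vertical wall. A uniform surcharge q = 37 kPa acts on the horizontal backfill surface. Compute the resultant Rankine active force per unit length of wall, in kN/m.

108 kN/m

K_a = tan²(45° − φ/2) = 0.2815.
Soil triangle: ½ K_a γ H² = 0.5×0.2815×21.3×4.5² = 60.71 kN/m.
Surcharge rectangle: K_a q H = 0.2815×37×4.5 = 46.87 kN/m.
Total = 60.71 + 46.87 = 107.6 kN/m.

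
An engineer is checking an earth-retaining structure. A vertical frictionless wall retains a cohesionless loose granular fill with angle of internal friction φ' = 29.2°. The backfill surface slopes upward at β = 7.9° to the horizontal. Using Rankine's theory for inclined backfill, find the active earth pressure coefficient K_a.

K_a = cos β · (cos β − √(cos²β − cos²φ)) / (cos β + √(cos²β − cos²φ)).
cos β = 0.9905, cos φ = 0.8729, √(cos²β − cos²φ) = 0.4681.
K_a = 0.9905 × (0.9905 − 0.4681)/(0.9905 + 0.4681) = 0.3548.

0.355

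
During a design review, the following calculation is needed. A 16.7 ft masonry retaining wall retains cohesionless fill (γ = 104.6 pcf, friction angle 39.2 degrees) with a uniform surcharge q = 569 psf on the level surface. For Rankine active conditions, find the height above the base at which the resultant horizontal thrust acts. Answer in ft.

K_a = 0.2255.
Triangular part P₁ = ½K_aγH² = 3289 at H/3 = 5.567 ft; rectangular part P₂ = K_a q H = 2142 at H/2 = 8.350 ft.
ȳ = (P₁·5.567 + P₂·8.350)/(P₁+P₂) = 6.665 ft.

6.66 ft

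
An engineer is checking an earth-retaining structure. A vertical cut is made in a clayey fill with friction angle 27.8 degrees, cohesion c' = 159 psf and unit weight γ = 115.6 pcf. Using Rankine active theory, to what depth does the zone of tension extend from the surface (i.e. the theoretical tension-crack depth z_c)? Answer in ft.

4.56 ft

K_a = tan²(45° − 27.8°/2) = 0.3639; √K_a = 0.6032.
The active pressure is zero where K_a γ z = 2c√K_a, so z_c = 2c/(γ√K_a) = 2×159/(115.6×0.6032) = 4.560 ft.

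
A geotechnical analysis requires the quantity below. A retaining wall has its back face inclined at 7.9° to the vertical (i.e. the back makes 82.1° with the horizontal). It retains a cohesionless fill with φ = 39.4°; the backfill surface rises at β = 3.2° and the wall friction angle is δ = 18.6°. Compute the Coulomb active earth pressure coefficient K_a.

K_a = sin²(α+φ) / [sin²α · sin(α−δ) · (1 + √{sin(φ+δ)sin(φ−β) / (sin(α−δ)sin(α+β))})²].
With α = 82.1°, φ = 39.4°, δ = 18.6°, β = 3.2°: K_a = 0.2706.

0.271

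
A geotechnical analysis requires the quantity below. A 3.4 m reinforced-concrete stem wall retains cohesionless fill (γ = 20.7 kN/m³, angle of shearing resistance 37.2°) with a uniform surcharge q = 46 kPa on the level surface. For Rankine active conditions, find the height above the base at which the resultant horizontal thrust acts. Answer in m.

1.45 m

K_a = 0.2464.
Triangular part P₁ = ½K_aγH² = 29.48 at H/3 = 1.133 m; rectangular part P₂ = K_a q H = 38.54 at H/2 = 1.700 m.
ȳ = (P₁·1.133 + P₂·1.700)/(P₁+P₂) = 1.454 m.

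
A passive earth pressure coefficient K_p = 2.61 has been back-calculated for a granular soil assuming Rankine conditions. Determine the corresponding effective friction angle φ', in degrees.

K_p = (1+sin φ)/(1−sin φ) ⇒ sin φ = (K_p − 1)/(K_p + 1) = 0.4460.
φ = arcsin(0.4460) = 26.49°.

26.5°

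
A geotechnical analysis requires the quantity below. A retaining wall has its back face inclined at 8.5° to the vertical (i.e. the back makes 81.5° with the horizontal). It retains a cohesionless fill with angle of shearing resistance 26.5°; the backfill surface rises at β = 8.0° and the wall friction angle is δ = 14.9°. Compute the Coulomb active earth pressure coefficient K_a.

K_a = sin²(α+φ) / [sin²α · sin(α−δ) · (1 + √{sin(φ+δ)sin(φ−β) / (sin(α−δ)sin(α+β))})²].
With α = 81.5°, φ = 26.5°, δ = 14.9°, β = 8.0°: K_a = 0.4611.

0.461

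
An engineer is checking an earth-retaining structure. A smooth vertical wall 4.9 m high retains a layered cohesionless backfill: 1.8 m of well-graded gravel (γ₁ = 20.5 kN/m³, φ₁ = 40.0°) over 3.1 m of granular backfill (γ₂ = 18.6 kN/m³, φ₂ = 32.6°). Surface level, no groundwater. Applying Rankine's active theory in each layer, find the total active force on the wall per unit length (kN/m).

68.3 kN/m

K_a1 = tan²(45°−40.0°/2) = 0.2174; K_a2 = tan²(45°−32.6°/2) = 0.2997.
Layer 1: σ at base = K_a1 γ₁ h₁ = 8.024 kPa; P₁ = ½×8.024×1.8 = 7.221.
Layer 2: σ_v at top = γ₁h₁ = 36.90; σ_h top = K_a2×36.90 = 11.06; σ_h base = K_a2×(36.90+18.6×3.1) = 28.34.
P₂ = ½(11.06+28.34)×3.1 = 61.08. Total P_a = 7.221+61.08 = 68.30 kN/m.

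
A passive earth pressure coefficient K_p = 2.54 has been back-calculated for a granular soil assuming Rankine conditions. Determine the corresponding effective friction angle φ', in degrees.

25.8°

K_p = (1+sin φ)/(1−sin φ) ⇒ sin φ = (K_p − 1)/(K_p + 1) = 0.4350.
φ = arcsin(0.4350) = 25.79°.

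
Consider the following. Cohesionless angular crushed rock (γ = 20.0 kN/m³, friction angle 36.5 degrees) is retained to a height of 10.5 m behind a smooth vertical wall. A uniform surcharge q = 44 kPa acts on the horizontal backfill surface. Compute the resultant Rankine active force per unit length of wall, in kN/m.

397 kN/m

K_a = tan²(45° − φ/2) = 0.2541.
Soil triangle: ½ K_a γ H² = 0.5×0.2541×20.0×10.5² = 280.1 kN/m.
Surcharge rectangle: K_a q H = 0.2541×44×10.5 = 117.4 kN/m.
Total = 280.1 + 117.4 = 397.5 kN/m.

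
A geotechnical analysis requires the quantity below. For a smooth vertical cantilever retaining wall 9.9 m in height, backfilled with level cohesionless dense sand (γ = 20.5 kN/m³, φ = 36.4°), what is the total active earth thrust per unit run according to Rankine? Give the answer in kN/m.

K_a = tan²(45° − φ/2) = 0.2552.
P_a = ½ K_a γ H² = 0.5 × 0.2552 × 20.5 × 9.9² = 256.3 kN/m.

256 kN/m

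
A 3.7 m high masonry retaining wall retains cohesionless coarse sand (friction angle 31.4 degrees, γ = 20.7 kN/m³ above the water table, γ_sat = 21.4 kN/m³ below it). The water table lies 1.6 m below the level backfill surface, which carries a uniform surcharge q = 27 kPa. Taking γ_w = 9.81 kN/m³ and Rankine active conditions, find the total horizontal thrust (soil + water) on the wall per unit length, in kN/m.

K_a = tan²(45° − φ/2) = 0.3149.
γ' = 21.4 − 9.81 = 11.59 kN/m³. h₂ = H − d_w = 2.1 m.
σ'_h: at surface K_a·q = 8.503; at WT K_a(q+γd_w) = 18.93; at base K_a(q+γd_w+γ'h₂) = 26.60 kPa.
P₁ = ½(8.503+18.93)×1.6 = 21.95; P₂ = ½(18.93+26.60)×2.1 = 47.81; P_w = ½γ_w h₂² = 21.63.
Total = 21.95+47.81+21.63 = 91.39 kN/m.

91.4 kN/m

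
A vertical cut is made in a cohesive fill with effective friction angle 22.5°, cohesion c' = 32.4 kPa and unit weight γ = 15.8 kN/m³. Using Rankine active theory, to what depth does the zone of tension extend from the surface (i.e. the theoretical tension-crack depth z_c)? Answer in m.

6.14 m

K_a = tan²(45° − 22.5°/2) = 0.4465; √K_a = 0.6682.
The active pressure is zero where K_a γ z = 2c√K_a, so z_c = 2c/(γ√K_a) = 2×32.4/(15.8×0.6682) = 6.138 m.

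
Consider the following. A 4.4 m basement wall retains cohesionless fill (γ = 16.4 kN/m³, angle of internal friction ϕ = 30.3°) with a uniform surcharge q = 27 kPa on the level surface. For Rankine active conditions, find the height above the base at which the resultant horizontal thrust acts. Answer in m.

K_a = 0.3293.
Triangular part P₁ = ½K_aγH² = 52.28 at H/3 = 1.467 m; rectangular part P₂ = K_a q H = 39.12 at H/2 = 2.200 m.
ȳ = (P₁·1.467 + P₂·2.200)/(P₁+P₂) = 1.781 m.

1.78 m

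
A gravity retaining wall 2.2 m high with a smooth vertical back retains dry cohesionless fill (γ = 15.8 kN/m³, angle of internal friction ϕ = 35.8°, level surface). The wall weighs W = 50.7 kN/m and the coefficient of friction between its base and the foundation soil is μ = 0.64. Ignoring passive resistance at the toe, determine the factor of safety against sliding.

3.24

K_a = tan²(45° − 35.8°/2) = 0.2619.
P_a = ½K_aγH² = 0.5×0.2619×15.8×2.2² = 10.01 kN/m, acting at H/3 = 0.7333 m above the base.
FS_sliding = μW / P_a = 0.64×50.7 / 10.01 = 3.241.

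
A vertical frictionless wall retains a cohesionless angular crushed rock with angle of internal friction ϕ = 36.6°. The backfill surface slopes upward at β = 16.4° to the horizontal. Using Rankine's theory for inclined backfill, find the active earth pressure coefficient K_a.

K_a = cos β · (cos β − √(cos²β − cos²φ)) / (cos β + √(cos²β − cos²φ)).
cos β = 0.9593, cos φ = 0.8028, √(cos²β − cos²φ) = 0.5251.
K_a = 0.9593 × (0.9593 − 0.5251)/(0.9593 + 0.5251) = 0.2806.

0.281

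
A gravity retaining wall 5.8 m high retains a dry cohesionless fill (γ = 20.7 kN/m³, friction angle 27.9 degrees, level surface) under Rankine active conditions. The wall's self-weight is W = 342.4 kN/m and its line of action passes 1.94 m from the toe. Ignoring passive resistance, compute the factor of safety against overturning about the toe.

K_a = tan²(45° − 27.9°/2) = 0.3625.
P_a = ½K_aγH² = 0.5×0.3625×20.7×5.8² = 126.2 kN/m, acting at H/3 = 1.933 m above the base.
Overturning moment M_o = P_a × H/3 = 126.2 × 1.933 = 244.0.
Resisting moment M_r = W × 1.94 = 342.4 × 1.94 = 664.3.
FS_overturning = M_r/M_o = 664.3/244.0 = 2.723.

2.72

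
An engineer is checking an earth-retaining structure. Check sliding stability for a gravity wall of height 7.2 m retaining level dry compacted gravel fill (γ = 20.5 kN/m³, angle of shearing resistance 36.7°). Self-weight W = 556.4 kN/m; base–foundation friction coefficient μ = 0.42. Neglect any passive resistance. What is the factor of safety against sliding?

1.75

K_a = tan²(45° − 36.7°/2) = 0.2519.
P_a = ½K_aγH² = 0.5×0.2519×20.5×7.2² = 133.8 kN/m, acting at H/3 = 2.400 m above the base.
FS_sliding = μW / P_a = 0.42×556.4 / 133.8 = 1.746.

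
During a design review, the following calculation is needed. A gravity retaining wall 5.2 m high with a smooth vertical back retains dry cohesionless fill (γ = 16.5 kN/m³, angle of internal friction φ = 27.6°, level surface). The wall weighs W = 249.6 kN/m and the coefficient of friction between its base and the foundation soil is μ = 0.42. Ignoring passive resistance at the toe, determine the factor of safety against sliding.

K_a = tan²(45° − 27.6°/2) = 0.3668.
P_a = ½K_aγH² = 0.5×0.3668×16.5×5.2² = 81.82 kN/m, acting at H/3 = 1.733 m above the base.
FS_sliding = μW / P_a = 0.42×249.6 / 81.82 = 1.281.

1.28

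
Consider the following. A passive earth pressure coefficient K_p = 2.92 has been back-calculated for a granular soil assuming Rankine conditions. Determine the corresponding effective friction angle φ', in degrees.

K_p = (1+sin φ)/(1−sin φ) ⇒ sin φ = (K_p − 1)/(K_p + 1) = 0.4898.
φ = arcsin(0.4898) = 29.33°.

29.3°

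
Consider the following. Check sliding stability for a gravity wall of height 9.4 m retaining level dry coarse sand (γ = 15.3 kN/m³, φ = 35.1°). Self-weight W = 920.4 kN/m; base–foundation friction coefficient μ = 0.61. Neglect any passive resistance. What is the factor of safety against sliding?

K_a = tan²(45° − 35.1°/2) = 0.2698.
P_a = ½K_aγH² = 0.5×0.2698×15.3×9.4² = 182.4 kN/m, acting at H/3 = 3.133 m above the base.
FS_sliding = μW / P_a = 0.61×920.4 / 182.4 = 3.078.

3.08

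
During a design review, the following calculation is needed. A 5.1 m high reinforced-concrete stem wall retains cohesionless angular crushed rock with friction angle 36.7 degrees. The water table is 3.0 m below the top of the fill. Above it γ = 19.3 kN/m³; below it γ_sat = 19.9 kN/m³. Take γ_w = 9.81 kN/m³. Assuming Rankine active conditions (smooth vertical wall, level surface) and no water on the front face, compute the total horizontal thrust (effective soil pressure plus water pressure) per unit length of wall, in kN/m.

K_a = tan²(45° − φ/2) = 0.2519.
γ' = 19.9 − 9.81 = 10.09 kN/m³. Depth below WT = 2.1 m.
σ'_h at WT = K_a γ d_w = 14.58 kPa; at base = 14.58 + K_a γ' × 2.1 = 19.92 kPa.
P₁ (0–3.0 m) = ½×14.58×3.0 = 21.87. P₂ (3.0–5.1 m) = ½(14.58+19.92)×2.1 = 36.23.
P_w = ½ γ_w h₂² = 0.5×9.81×2.1² = 21.63. Total = 21.87+36.23+21.63 = 79.73 kN/m.

79.7 kN/m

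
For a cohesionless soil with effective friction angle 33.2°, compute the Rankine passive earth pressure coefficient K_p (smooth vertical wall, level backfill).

K_p = (1 + sin φ)/(1 − sin φ) = tan²(45° + 33.2°/2) = 3.421.

3.42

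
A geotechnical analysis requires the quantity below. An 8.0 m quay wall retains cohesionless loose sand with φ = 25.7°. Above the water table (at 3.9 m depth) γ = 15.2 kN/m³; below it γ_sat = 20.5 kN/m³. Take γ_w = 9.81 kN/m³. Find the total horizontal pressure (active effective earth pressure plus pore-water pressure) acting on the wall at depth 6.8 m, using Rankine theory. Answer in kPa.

64.1 kPa

K_a = (1 − sin φ)/(1 + sin φ) = 0.3950.
γ' = 20.5 − 9.81 = 10.69 kN/m³.
Effective vertical stress at 6.8 m: σ'_v = 15.2×3.9 + 10.69×2.90 = 90.28 kPa.
σ'_h = K_a σ'_v = 0.3950 × 90.28 = 35.66 kPa; u = γ_w × 2.90 = 28.45 kPa.
Total σ_h = 35.66 + 28.45 = 64.11 kPa.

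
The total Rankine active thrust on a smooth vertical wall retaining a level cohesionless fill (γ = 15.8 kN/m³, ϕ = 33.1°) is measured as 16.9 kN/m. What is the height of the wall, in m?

K_a = 0.2936. P_a = ½ K_a γ H² ⇒ H = √(2P_a/(K_a γ)).
H = √(2×16.9/(0.2936×15.8)) = 2.699 m.

2.70 m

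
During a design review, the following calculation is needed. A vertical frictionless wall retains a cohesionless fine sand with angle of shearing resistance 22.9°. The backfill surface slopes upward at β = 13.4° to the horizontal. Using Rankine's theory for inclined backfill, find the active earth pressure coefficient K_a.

0.500

K_a = cos β · (cos β − √(cos²β − cos²φ)) / (cos β + √(cos²β − cos²φ)).
cos β = 0.9728, cos φ = 0.9212, √(cos²β − cos²φ) = 0.3126.
K_a = 0.9728 × (0.9728 − 0.3126)/(0.9728 + 0.3126) = 0.4996.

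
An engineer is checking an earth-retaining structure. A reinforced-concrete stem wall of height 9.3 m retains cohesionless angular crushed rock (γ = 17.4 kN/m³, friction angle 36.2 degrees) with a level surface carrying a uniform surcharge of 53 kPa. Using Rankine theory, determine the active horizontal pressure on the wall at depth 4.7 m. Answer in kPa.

K_a = (1 − sin φ)/(1 + sin φ) = 0.2574.
σ_v = γz + q = 17.4 × 4.7 + 53 = 134.8 kPa.
σ_h = K_a σ_v = 0.2574 × 134.8 = 34.69 kPa.

34.7 kPa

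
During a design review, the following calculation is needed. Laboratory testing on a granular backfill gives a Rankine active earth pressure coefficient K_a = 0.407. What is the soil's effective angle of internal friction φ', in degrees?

24.9°

K_a = tan²(45° − φ/2) ⇒ 45° − φ/2 = arctan(√0.407) = 32.54°.
φ = 2(45° − 32.54°) = 24.93°.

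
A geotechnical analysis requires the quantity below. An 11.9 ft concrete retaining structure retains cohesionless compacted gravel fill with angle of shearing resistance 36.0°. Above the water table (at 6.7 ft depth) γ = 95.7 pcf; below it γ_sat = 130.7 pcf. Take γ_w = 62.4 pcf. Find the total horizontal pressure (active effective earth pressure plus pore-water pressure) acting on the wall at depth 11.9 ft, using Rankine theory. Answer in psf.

583 psf

K_a = (1 − sin φ)/(1 + sin φ) = 0.2596.
γ' = 130.7 − 62.4 = 68.30 pcf.
Effective vertical stress at 11.9 ft: σ'_v = 95.7×6.7 + 68.30×5.20 = 996.3 psf.
σ'_h = K_a σ'_v = 0.2596 × 996.3 = 258.7 psf; u = γ_w × 5.20 = 324.5 psf.
Total σ_h = 258.7 + 324.5 = 583.1 psf.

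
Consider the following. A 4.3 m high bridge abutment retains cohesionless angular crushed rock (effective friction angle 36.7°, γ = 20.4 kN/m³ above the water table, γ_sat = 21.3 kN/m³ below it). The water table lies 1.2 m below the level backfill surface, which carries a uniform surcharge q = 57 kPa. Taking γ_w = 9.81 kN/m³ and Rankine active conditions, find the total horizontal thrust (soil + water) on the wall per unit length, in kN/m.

K_a = tan²(45° − φ/2) = 0.2519.
γ' = 21.3 − 9.81 = 11.49 kN/m³. h₂ = H − d_w = 3.1 m.
σ'_h: at surface K_a·q = 14.36; at WT K_a(q+γd_w) = 20.52; at base K_a(q+γd_w+γ'h₂) = 29.49 kPa.
P₁ = ½(14.36+20.52)×1.2 = 20.93; P₂ = ½(20.52+29.49)×3.1 = 77.52; P_w = ½γ_w h₂² = 47.14.
Total = 20.93+77.52+47.14 = 145.6 kN/m.

146 kN/m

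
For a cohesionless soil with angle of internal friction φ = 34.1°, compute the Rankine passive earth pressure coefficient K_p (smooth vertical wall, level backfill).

3.55

K_p = (1 + sin φ)/(1 − sin φ) = tan²(45° + 34.1°/2) = 3.552.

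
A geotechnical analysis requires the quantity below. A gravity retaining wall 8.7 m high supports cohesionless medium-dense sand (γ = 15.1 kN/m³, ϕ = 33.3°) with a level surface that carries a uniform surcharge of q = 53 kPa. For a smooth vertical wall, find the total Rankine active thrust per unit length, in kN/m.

K_a = tan²(45° − φ/2) = 0.2911.
Soil triangle: ½ K_a γ H² = 0.5×0.2911×15.1×8.7² = 166.4 kN/m.
Surcharge rectangle: K_a q H = 0.2911×53×8.7 = 134.2 kN/m.
Total = 166.4 + 134.2 = 300.6 kN/m.

301 kN/m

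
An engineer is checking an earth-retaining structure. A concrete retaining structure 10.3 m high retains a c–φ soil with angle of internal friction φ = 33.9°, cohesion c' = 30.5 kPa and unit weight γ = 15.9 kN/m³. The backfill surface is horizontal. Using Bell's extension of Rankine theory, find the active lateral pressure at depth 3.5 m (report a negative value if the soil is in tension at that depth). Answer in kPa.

K_a = (1 − sin φ)/(1 + sin φ) = 0.2839.
σ_a = K_a γ z − 2c√K_a = 0.2839×15.9×3.5 − 2×30.5×0.5328 = -16.70 kPa.

-16.7 kPa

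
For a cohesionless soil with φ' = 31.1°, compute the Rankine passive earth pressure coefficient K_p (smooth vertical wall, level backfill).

3.14

K_p = (1 + sin φ)/(1 − sin φ) = tan²(45° + 31.1°/2) = 3.137.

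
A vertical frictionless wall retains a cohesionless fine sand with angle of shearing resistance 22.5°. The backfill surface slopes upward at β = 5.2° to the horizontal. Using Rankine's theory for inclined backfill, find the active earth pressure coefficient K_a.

K_a = cos β · (cos β − √(cos²β − cos²φ)) / (cos β + √(cos²β − cos²φ)).
cos β = 0.9959, cos φ = 0.9239, √(cos²β − cos²φ) = 0.3718.
K_a = 0.9959 × (0.9959 − 0.3718)/(0.9959 + 0.3718) = 0.4544.

0.454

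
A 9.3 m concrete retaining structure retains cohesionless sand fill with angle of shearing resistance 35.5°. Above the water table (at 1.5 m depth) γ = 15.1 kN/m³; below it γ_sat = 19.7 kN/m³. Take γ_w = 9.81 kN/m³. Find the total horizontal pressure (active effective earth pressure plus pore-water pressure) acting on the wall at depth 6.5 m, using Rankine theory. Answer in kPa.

68.2 kPa

K_a = (1 − sin φ)/(1 + sin φ) = 0.2653.
γ' = 19.7 − 9.81 = 9.890 kN/m³.
Effective vertical stress at 6.5 m: σ'_v = 15.1×1.5 + 9.890×5.00 = 72.10 kPa.
σ'_h = K_a σ'_v = 0.2653 × 72.10 = 19.13 kPa; u = γ_w × 5.00 = 49.05 kPa.
Total σ_h = 19.13 + 49.05 = 68.18 kPa.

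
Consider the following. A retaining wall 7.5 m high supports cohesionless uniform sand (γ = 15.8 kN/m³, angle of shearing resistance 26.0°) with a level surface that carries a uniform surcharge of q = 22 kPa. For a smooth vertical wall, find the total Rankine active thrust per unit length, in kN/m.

238 kN/m

K_a = tan²(45° − φ/2) = 0.3905.
Soil triangle: ½ K_a γ H² = 0.5×0.3905×15.8×7.5² = 173.5 kN/m.
Surcharge rectangle: K_a q H = 0.3905×22×7.5 = 64.43 kN/m.
Total = 173.5 + 64.43 = 237.9 kN/m.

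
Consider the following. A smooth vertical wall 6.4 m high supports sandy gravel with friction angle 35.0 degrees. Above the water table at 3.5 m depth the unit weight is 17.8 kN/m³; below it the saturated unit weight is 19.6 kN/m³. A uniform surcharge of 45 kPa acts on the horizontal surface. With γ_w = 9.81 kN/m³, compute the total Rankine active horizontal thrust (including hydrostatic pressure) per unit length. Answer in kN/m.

209 kN/m

K_a = tan²(45° − φ/2) = 0.2710.
γ' = 19.6 − 9.81 = 9.790 kN/m³. h₂ = H − d_w = 2.9 m.
σ'_h: at surface K_a·q = 12.19; at WT K_a(q+γd_w) = 29.08; at base K_a(q+γd_w+γ'h₂) = 36.77 kPa.
P₁ = ½(12.19+29.08)×3.5 = 72.23; P₂ = ½(29.08+36.77)×2.9 = 95.48; P_w = ½γ_w h₂² = 41.25.
Total = 72.23+95.48+41.25 = 209.0 kN/m.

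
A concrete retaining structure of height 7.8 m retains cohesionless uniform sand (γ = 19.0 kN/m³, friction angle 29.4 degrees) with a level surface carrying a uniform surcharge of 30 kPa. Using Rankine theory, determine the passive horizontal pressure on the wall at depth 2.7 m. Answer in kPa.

K_p = (1 + sin φ)/(1 − sin φ) = 2.929.
σ_v = γz + q = 19.0 × 2.7 + 30 = 81.30 kPa.
σ_h = K_p σ_v = 2.929 × 81.30 = 238.1 kPa.

238 kPa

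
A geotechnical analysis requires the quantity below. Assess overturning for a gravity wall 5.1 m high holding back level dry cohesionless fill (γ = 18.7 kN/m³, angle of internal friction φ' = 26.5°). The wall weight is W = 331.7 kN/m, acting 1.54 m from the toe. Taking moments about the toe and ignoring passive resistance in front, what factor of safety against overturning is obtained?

3.23

K_a = tan²(45° − 26.5°/2) = 0.3829.
P_a = ½K_aγH² = 0.5×0.3829×18.7×5.1² = 93.13 kN/m, acting at H/3 = 1.700 m above the base.
Overturning moment M_o = P_a × H/3 = 93.13 × 1.700 = 158.3.
Resisting moment M_r = W × 1.54 = 331.7 × 1.54 = 510.8.
FS_overturning = M_r/M_o = 510.8/158.3 = 3.227.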